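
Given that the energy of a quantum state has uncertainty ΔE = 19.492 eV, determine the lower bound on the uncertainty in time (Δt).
16.884 as

Using the energy-time uncertainty principle:
ΔEΔt ≥ ℏ/2

The minimum uncertainty in time is:
Δt_min = ℏ/(2ΔE)
Δt_min = (1.055e-34 J·s) / (2 × 3.123e-18 J)
Δt_min = 1.688e-17 s = 16.884 as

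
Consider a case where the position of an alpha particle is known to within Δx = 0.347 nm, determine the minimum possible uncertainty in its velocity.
22.869 m/s

Using the Heisenberg uncertainty principle and Δp = mΔv:
ΔxΔp ≥ ℏ/2
Δx(mΔv) ≥ ℏ/2

The minimum uncertainty in velocity is:
Δv_min = ℏ/(2mΔx)
Δv_min = (1.055e-34 J·s) / (2 × 6.645e-27 kg × 3.470e-10 m)
Δv_min = 2.287e+01 m/s = 22.869 m/s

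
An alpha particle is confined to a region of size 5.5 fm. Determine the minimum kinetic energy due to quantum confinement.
43.167 keV

Using the uncertainty principle:

1. Position uncertainty: Δx ≈ 5.500e-15 m
2. Minimum momentum uncertainty: Δp = ℏ/(2Δx) = 9.587e-21 kg·m/s
3. Minimum kinetic energy:
   KE = (Δp)²/(2m) = (9.587e-21)²/(2 × 6.645e-27 kg)
   KE = 6.916e-15 J = 43.167 keV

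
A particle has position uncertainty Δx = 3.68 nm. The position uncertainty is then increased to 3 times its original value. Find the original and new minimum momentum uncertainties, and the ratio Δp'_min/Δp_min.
Original Δp_min = 1.433 × 10^-26 kg·m/s; new Δp'_min = 4.776 × 10^-27 kg·m/s; ratio Δp'_min/Δp_min = 1/3.

From the uncertainty principle ΔxΔp ≥ ℏ/2, the minimum momentum uncertainty is Δp_min = ℏ/(2Δx).

Original (Δx = 3.68 nm = 3.680e-09 m):
Δp_min = (1.055e-34 J·s)/(2 × 3.680e-09 m) = 1.433e-26 kg·m/s

When Δx → 3Δx:
Δp'_min = ℏ/(2 × 3Δx) = (1/3) × ℏ/(2Δx) = (1/3) × Δp_min
Δp'_min = 1/3 × 1.433e-26 kg·m/s = 4.776e-27 kg·m/s

Since Δp_min ∝ 1/Δx, when Δx is increased to 3 times its original value, Δp_min decreases to 1/3 of its original value.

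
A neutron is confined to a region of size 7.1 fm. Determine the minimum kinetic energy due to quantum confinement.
102.764 keV

Using the uncertainty principle:

1. Position uncertainty: Δx ≈ 7.100e-15 m
2. Minimum momentum uncertainty: Δp = ℏ/(2Δx) = 7.427e-21 kg·m/s
3. Minimum kinetic energy:
   KE = (Δp)²/(2m) = (7.427e-21)²/(2 × 1.675e-27 kg)
   KE = 1.646e-14 J = 102.764 keV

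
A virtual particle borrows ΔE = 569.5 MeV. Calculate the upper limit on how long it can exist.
5.779 × 10^-25 s

Using the energy-time uncertainty principle:
ΔEΔt ≥ ℏ/2

For a virtual particle borrowing energy ΔE, the maximum lifetime is:
Δt_max = ℏ/(2ΔE)

Converting energy:
ΔE = 569.5 MeV = 9.124e-11 J

Δt_max = (1.055e-34 J·s) / (2 × 9.124e-11 J)
Δt_max = 5.779e-25 s = 5.779 × 10^-25 s

Virtual particles with higher borrowed energy exist for shorter times.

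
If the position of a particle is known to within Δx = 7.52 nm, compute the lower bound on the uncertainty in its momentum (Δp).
7.012 × 10^-27 kg·m/s

Using the Heisenberg uncertainty principle:
ΔxΔp ≥ ℏ/2

The minimum uncertainty in momentum is:
Δp_min = ℏ/(2Δx)
Δp_min = (1.055e-34 J·s) / (2 × 7.520e-09 m)
Δp_min = 7.012e-27 kg·m/s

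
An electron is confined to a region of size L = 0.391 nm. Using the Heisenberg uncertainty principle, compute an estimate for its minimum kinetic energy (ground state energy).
62.303 meV

Using the uncertainty principle to estimate ground state energy:

1. The position uncertainty is approximately the confinement size:
   Δx ≈ L = 3.910e-10 m

2. From ΔxΔp ≥ ℏ/2, the minimum momentum uncertainty is:
   Δp ≈ ℏ/(2L) = 1.349e-25 kg·m/s

3. The kinetic energy is approximately:
   KE ≈ (Δp)²/(2m) = (1.349e-25)²/(2 × 9.109e-31 kg)
   KE ≈ 9.982e-21 J = 62.303 meV

This is an order-of-magnitude estimate of the ground state energy.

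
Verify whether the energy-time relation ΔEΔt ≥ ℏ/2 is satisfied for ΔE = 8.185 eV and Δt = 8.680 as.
No, it violates the uncertainty relation.

Calculate the product ΔEΔt:
ΔE = 8.185 eV = 1.311e-18 J
ΔEΔt = (1.311e-18 J) × (8.680e-18 s)
ΔEΔt = 1.138e-35 J·s

Compare to the minimum allowed value ℏ/2:
ℏ/2 = 5.273e-35 J·s

Since ΔEΔt = 1.138e-35 J·s < 5.273e-35 J·s = ℏ/2,
this violates the uncertainty relation.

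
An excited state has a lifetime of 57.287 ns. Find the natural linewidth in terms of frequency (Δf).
1.389 MHz

Using the energy-time uncertainty principle and E = hf:
ΔEΔt ≥ ℏ/2
hΔf·Δt ≥ ℏ/2

The minimum frequency uncertainty is:
Δf = ℏ/(2hτ) = 1/(4πτ)
Δf = 1/(4π × 5.729e-08 s)
Δf = 1.389e+06 Hz = 1.389 MHz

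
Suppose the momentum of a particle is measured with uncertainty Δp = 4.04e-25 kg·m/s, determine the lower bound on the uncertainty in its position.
130.516 pm

Using the Heisenberg uncertainty principle:
ΔxΔp ≥ ℏ/2

The minimum uncertainty in position is:
Δx_min = ℏ/(2Δp)
Δx_min = (1.055e-34 J·s) / (2 × 4.040e-25 kg·m/s)
Δx_min = 1.305e-10 m = 130.516 pm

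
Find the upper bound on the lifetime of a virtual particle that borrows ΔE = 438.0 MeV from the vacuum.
7.514 × 10^-25 s

Using the energy-time uncertainty principle:
ΔEΔt ≥ ℏ/2

For a virtual particle borrowing energy ΔE, the maximum lifetime is:
Δt_max = ℏ/(2ΔE)

Converting energy:
ΔE = 438.0 MeV = 7.018e-11 J

Δt_max = (1.055e-34 J·s) / (2 × 7.018e-11 J)
Δt_max = 7.514e-25 s = 7.514 × 10^-25 s

Virtual particles with higher borrowed energy exist for shorter times.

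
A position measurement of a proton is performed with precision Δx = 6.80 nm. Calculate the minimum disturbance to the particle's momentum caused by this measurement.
7.754 × 10^-27 kg·m/s

The uncertainty principle implies that measuring position disturbs momentum:
ΔxΔp ≥ ℏ/2

When we measure position with precision Δx, we necessarily introduce a momentum uncertainty:
Δp ≥ ℏ/(2Δx)
Δp_min = (1.055e-34 J·s) / (2 × 6.800e-09 m)
Δp_min = 7.754e-27 kg·m/s

The more precisely we measure position, the greater the momentum disturbance.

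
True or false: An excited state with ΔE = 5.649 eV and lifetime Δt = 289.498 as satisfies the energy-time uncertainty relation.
Yes, it satisfies the uncertainty relation.

Calculate the product ΔEΔt:
ΔE = 5.649 eV = 9.051e-19 J
ΔEΔt = (9.051e-19 J) × (2.895e-16 s)
ΔEΔt = 2.620e-34 J·s

Compare to the minimum allowed value ℏ/2:
ℏ/2 = 5.273e-35 J·s

Since ΔEΔt = 2.620e-34 J·s ≥ 5.273e-35 J·s = ℏ/2,
this satisfies the uncertainty relation.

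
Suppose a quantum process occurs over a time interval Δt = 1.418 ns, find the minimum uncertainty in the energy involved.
232.092 neV

Using the energy-time uncertainty principle:
ΔEΔt ≥ ℏ/2

The minimum uncertainty in energy is:
ΔE_min = ℏ/(2Δt)
ΔE_min = (1.055e-34 J·s) / (2 × 1.418e-09 s)
ΔE_min = 3.719e-26 J = 232.092 neV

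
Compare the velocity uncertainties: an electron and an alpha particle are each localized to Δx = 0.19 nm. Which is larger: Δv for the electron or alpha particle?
The electron has the larger minimum velocity uncertainty, by a ratio of 7294.3.

For both particles, Δp_min = ℏ/(2Δx) = 2.775e-25 kg·m/s (same for both).

The velocity uncertainty is Δv = Δp/m:
- electron: Δv = 2.775e-25 / 9.109e-31 = 3.047e+05 m/s = 304.652 km/s
- alpha particle: Δv = 2.775e-25 / 6.645e-27 = 4.177e+01 m/s = 41.766 m/s

Ratio: 3.047e+05 / 4.177e+01 = 7294.3

The lighter particle has larger velocity uncertainty because Δv ∝ 1/m.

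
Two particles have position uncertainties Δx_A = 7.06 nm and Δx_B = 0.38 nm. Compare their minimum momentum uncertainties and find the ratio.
Particle B has the larger minimum momentum uncertainty, by a factor of 18.58.

For each particle, the minimum momentum uncertainty is Δp_min = ℏ/(2Δx):

Particle A: Δp_A = ℏ/(2×7.060e-09 m) = 7.469e-27 kg·m/s
Particle B: Δp_B = ℏ/(2×3.800e-10 m) = 1.388e-25 kg·m/s

Ratio: Δp_B/Δp_A = 18.58

Since Δp_min ∝ 1/Δx, the particle with smaller position uncertainty (B) has larger momentum uncertainty.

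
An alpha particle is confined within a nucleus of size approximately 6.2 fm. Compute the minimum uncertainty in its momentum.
8.505 × 10^-21 kg·m/s

Using the Heisenberg uncertainty principle:
ΔxΔp ≥ ℏ/2

With Δx ≈ L = 6.200e-15 m (the confinement size):
Δp_min = ℏ/(2Δx)
Δp_min = (1.055e-34 J·s) / (2 × 6.200e-15 m)
Δp_min = 8.505e-21 kg·m/s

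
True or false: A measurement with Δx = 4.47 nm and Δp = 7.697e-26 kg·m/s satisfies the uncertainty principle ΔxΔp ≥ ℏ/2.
Yes, it satisfies the uncertainty principle.

Calculate the product ΔxΔp:
ΔxΔp = (4.470e-09 m) × (7.697e-26 kg·m/s)
ΔxΔp = 3.441e-34 J·s

Compare to the minimum allowed value ℏ/2:
ℏ/2 = 5.273e-35 J·s

Since ΔxΔp = 3.441e-34 J·s ≥ 5.273e-35 J·s = ℏ/2,
the measurement satisfies the uncertainty principle.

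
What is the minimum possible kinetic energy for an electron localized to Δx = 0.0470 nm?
4.312 eV

Localizing a particle requires giving it sufficient momentum uncertainty:

1. From uncertainty principle: Δp ≥ ℏ/(2Δx)
   Δp_min = (1.055e-34 J·s) / (2 × 4.700e-11 m)
   Δp_min = 1.122e-24 kg·m/s

2. This momentum uncertainty corresponds to kinetic energy:
   KE ≈ (Δp)²/(2m) = (1.122e-24)²/(2 × 9.109e-31 kg)
   KE = 6.908e-19 J = 4.312 eV

Tighter localization requires more energy.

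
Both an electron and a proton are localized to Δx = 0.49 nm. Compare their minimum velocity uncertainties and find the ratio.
The electron has the larger minimum velocity uncertainty, by a ratio of 1836.2.

For both particles, Δp_min = ℏ/(2Δx) = 1.076e-25 kg·m/s (same for both).

The velocity uncertainty is Δv = Δp/m:
- electron: Δv = 1.076e-25 / 9.109e-31 = 1.181e+05 m/s = 118.130 km/s
- proton: Δv = 1.076e-25 / 1.673e-27 = 6.434e+01 m/s = 64.336 m/s

Ratio: 1.181e+05 / 6.434e+01 = 1836.2

The lighter particle has larger velocity uncertainty because Δv ∝ 1/m.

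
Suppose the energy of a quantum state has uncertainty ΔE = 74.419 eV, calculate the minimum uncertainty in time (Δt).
4.422 as

Using the energy-time uncertainty principle:
ΔEΔt ≥ ℏ/2

The minimum uncertainty in time is:
Δt_min = ℏ/(2ΔE)
Δt_min = (1.055e-34 J·s) / (2 × 1.192e-17 J)
Δt_min = 4.422e-18 s = 4.422 as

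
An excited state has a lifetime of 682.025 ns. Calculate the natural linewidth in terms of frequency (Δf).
116.678 kHz

Using the energy-time uncertainty principle and E = hf:
ΔEΔt ≥ ℏ/2
hΔf·Δt ≥ ℏ/2

The minimum frequency uncertainty is:
Δf = ℏ/(2hτ) = 1/(4πτ)
Δf = 1/(4π × 6.820e-07 s)
Δf = 1.167e+05 Hz = 116.678 kHz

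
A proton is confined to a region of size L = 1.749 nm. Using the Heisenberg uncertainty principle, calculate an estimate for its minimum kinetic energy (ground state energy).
1.696 μeV

Using the uncertainty principle to estimate ground state energy:

1. The position uncertainty is approximately the confinement size:
   Δx ≈ L = 1.749e-09 m

2. From ΔxΔp ≥ ℏ/2, the minimum momentum uncertainty is:
   Δp ≈ ℏ/(2L) = 3.015e-26 kg·m/s

3. The kinetic energy is approximately:
   KE ≈ (Δp)²/(2m) = (3.015e-26)²/(2 × 1.673e-27 kg)
   KE ≈ 2.717e-25 J = 1.696 μeV

This is an order-of-magnitude estimate of the ground state energy.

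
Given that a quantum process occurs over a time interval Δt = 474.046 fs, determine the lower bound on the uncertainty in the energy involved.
694.249 μeV

Using the energy-time uncertainty principle:
ΔEΔt ≥ ℏ/2

The minimum uncertainty in energy is:
ΔE_min = ℏ/(2Δt)
ΔE_min = (1.055e-34 J·s) / (2 × 4.740e-13 s)
ΔE_min = 1.112e-22 J = 694.249 μeV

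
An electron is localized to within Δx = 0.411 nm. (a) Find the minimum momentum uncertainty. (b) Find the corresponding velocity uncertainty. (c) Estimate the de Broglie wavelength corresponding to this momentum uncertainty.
(a) Δp_min = 1.283 × 10^-25 kg·m/s
(b) Δv_min = 140.837 km/s
(c) λ_dB = 5.165 nm

Step-by-step:

(a) From the uncertainty principle:
Δp_min = ℏ/(2Δx) = (1.055e-34 J·s)/(2 × 4.110e-10 m) = 1.283e-25 kg·m/s

(b) The velocity uncertainty:
Δv = Δp/m = (1.283e-25 kg·m/s)/(9.109e-31 kg) = 1.408e+05 m/s = 140.837 km/s

(c) The de Broglie wavelength for this momentum:
λ = h/p = (6.626e-34 J·s)/(1.283e-25 kg·m/s) = 5.165e-09 m = 5.165 nm

Note: The de Broglie wavelength is comparable to the localization size, as expected from wave-particle duality.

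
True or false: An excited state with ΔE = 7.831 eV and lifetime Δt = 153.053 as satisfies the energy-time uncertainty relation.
Yes, it satisfies the uncertainty relation.

Calculate the product ΔEΔt:
ΔE = 7.831 eV = 1.255e-18 J
ΔEΔt = (1.255e-18 J) × (1.531e-16 s)
ΔEΔt = 1.920e-34 J·s

Compare to the minimum allowed value ℏ/2:
ℏ/2 = 5.273e-35 J·s

Since ΔEΔt = 1.920e-34 J·s ≥ 5.273e-35 J·s = ℏ/2,
this satisfies the uncertainty relation.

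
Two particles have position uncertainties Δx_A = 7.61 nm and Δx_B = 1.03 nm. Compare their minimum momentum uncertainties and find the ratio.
Particle B has the larger minimum momentum uncertainty, by a factor of 7.39.

For each particle, the minimum momentum uncertainty is Δp_min = ℏ/(2Δx):

Particle A: Δp_A = ℏ/(2×7.610e-09 m) = 6.929e-27 kg·m/s
Particle B: Δp_B = ℏ/(2×1.030e-09 m) = 5.119e-26 kg·m/s

Ratio: Δp_B/Δp_A = 7.39

Since Δp_min ∝ 1/Δx, the particle with smaller position uncertainty (B) has larger momentum uncertainty.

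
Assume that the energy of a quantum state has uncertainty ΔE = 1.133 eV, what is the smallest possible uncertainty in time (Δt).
290.473 as

Using the energy-time uncertainty principle:
ΔEΔt ≥ ℏ/2

The minimum uncertainty in time is:
Δt_min = ℏ/(2ΔE)
Δt_min = (1.055e-34 J·s) / (2 × 1.815e-19 J)
Δt_min = 2.905e-16 s = 290.473 as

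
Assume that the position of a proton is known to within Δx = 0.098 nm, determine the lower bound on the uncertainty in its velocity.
321.679 m/s

Using the Heisenberg uncertainty principle and Δp = mΔv:
ΔxΔp ≥ ℏ/2
Δx(mΔv) ≥ ℏ/2

The minimum uncertainty in velocity is:
Δv_min = ℏ/(2mΔx)
Δv_min = (1.055e-34 J·s) / (2 × 1.673e-27 kg × 9.800e-11 m)
Δv_min = 3.217e+02 m/s = 321.679 m/s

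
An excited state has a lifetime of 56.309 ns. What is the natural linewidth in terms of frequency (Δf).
1.413 MHz

Using the energy-time uncertainty principle and E = hf:
ΔEΔt ≥ ℏ/2
hΔf·Δt ≥ ℏ/2

The minimum frequency uncertainty is:
Δf = ℏ/(2hτ) = 1/(4πτ)
Δf = 1/(4π × 5.631e-08 s)
Δf = 1.413e+06 Hz = 1.413 MHz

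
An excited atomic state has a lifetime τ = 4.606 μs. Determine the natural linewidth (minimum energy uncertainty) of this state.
71.452 peV

Using the energy-time uncertainty principle:
ΔEΔt ≥ ℏ/2

The lifetime τ represents the time uncertainty Δt.
The natural linewidth (minimum energy uncertainty) is:

ΔE = ℏ/(2τ)
ΔE = (1.055e-34 J·s) / (2 × 4.606e-06 s)
ΔE = 1.145e-29 J = 71.452 peV

This natural linewidth limits the precision of spectroscopic measurements.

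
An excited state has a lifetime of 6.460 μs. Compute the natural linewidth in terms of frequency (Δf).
12.318 kHz

Using the energy-time uncertainty principle and E = hf:
ΔEΔt ≥ ℏ/2
hΔf·Δt ≥ ℏ/2

The minimum frequency uncertainty is:
Δf = ℏ/(2hτ) = 1/(4πτ)
Δf = 1/(4π × 6.460e-06 s)
Δf = 1.232e+04 Hz = 12.318 kHz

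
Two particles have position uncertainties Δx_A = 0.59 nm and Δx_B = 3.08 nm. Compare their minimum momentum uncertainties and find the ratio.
Particle A has the larger minimum momentum uncertainty, by a factor of 5.22.

For each particle, the minimum momentum uncertainty is Δp_min = ℏ/(2Δx):

Particle A: Δp_A = ℏ/(2×5.900e-10 m) = 8.937e-26 kg·m/s
Particle B: Δp_B = ℏ/(2×3.080e-09 m) = 1.712e-26 kg·m/s

Ratio: Δp_A/Δp_B = 5.22

Since Δp_min ∝ 1/Δx, the particle with smaller position uncertainty (A) has larger momentum uncertainty.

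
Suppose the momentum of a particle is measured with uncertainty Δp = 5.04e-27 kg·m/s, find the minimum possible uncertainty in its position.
10.462 nm

Using the Heisenberg uncertainty principle:
ΔxΔp ≥ ℏ/2

The minimum uncertainty in position is:
Δx_min = ℏ/(2Δp)
Δx_min = (1.055e-34 J·s) / (2 × 5.040e-27 kg·m/s)
Δx_min = 1.046e-08 m = 10.462 nm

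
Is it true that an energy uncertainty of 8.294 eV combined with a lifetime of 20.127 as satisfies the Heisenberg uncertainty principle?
No, it violates the uncertainty relation.

Calculate the product ΔEΔt:
ΔE = 8.294 eV = 1.329e-18 J
ΔEΔt = (1.329e-18 J) × (2.013e-17 s)
ΔEΔt = 2.675e-35 J·s

Compare to the minimum allowed value ℏ/2:
ℏ/2 = 5.273e-35 J·s

Since ΔEΔt = 2.675e-35 J·s < 5.273e-35 J·s = ℏ/2,
this violates the uncertainty relation.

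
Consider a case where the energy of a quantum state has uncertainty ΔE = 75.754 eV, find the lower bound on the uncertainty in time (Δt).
4.344 as

Using the energy-time uncertainty principle:
ΔEΔt ≥ ℏ/2

The minimum uncertainty in time is:
Δt_min = ℏ/(2ΔE)
Δt_min = (1.055e-34 J·s) / (2 × 1.214e-17 J)
Δt_min = 4.344e-18 s = 4.344 as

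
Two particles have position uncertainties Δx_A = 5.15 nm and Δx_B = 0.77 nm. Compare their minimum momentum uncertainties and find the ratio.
Particle B has the larger minimum momentum uncertainty, by a factor of 6.69.

For each particle, the minimum momentum uncertainty is Δp_min = ℏ/(2Δx):

Particle A: Δp_A = ℏ/(2×5.150e-09 m) = 1.024e-26 kg·m/s
Particle B: Δp_B = ℏ/(2×7.700e-10 m) = 6.848e-26 kg·m/s

Ratio: Δp_B/Δp_A = 6.69

Since Δp_min ∝ 1/Δx, the particle with smaller position uncertainty (B) has larger momentum uncertainty.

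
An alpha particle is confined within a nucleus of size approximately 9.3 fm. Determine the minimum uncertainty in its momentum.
5.670 × 10^-21 kg·m/s

Using the Heisenberg uncertainty principle:
ΔxΔp ≥ ℏ/2

With Δx ≈ L = 9.300e-15 m (the confinement size):
Δp_min = ℏ/(2Δx)
Δp_min = (1.055e-34 J·s) / (2 × 9.300e-15 m)
Δp_min = 5.670e-21 kg·m/s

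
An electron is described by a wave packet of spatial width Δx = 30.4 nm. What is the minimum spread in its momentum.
1.734 × 10^-27 kg·m/s

For a wave packet, the spatial width Δx and momentum spread Δp are related by the uncertainty principle:
ΔxΔp ≥ ℏ/2

The minimum momentum spread is:
Δp_min = ℏ/(2Δx)
Δp_min = (1.055e-34 J·s) / (2 × 3.040e-08 m)
Δp_min = 1.734e-27 kg·m/s

A wave packet cannot have both a well-defined position and well-defined momentum.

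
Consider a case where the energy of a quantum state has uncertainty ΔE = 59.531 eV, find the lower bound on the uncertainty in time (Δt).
5.528 as

Using the energy-time uncertainty principle:
ΔEΔt ≥ ℏ/2

The minimum uncertainty in time is:
Δt_min = ℏ/(2ΔE)
Δt_min = (1.055e-34 J·s) / (2 × 9.538e-18 J)
Δt_min = 5.528e-18 s = 5.528 as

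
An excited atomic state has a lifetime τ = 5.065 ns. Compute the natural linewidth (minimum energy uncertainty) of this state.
64.977 neV

Using the energy-time uncertainty principle:
ΔEΔt ≥ ℏ/2

The lifetime τ represents the time uncertainty Δt.
The natural linewidth (minimum energy uncertainty) is:

ΔE = ℏ/(2τ)
ΔE = (1.055e-34 J·s) / (2 × 5.065e-09 s)
ΔE = 1.041e-26 J = 64.977 neV

This natural linewidth limits the precision of spectroscopic measurements.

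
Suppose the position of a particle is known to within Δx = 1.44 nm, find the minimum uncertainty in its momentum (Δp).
3.662 × 10^-26 kg·m/s

Using the Heisenberg uncertainty principle:
ΔxΔp ≥ ℏ/2

The minimum uncertainty in momentum is:
Δp_min = ℏ/(2Δx)
Δp_min = (1.055e-34 J·s) / (2 × 1.440e-09 m)
Δp_min = 3.662e-26 kg·m/s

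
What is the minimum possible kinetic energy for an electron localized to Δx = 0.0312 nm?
9.785 eV

Localizing a particle requires giving it sufficient momentum uncertainty:

1. From uncertainty principle: Δp ≥ ℏ/(2Δx)
   Δp_min = (1.055e-34 J·s) / (2 × 3.120e-11 m)
   Δp_min = 1.690e-24 kg·m/s

2. This momentum uncertainty corresponds to kinetic energy:
   KE ≈ (Δp)²/(2m) = (1.690e-24)²/(2 × 9.109e-31 kg)
   KE = 1.568e-18 J = 9.785 eV

Tighter localization requires more energy.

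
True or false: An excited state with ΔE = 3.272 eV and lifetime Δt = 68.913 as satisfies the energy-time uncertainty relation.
No, it violates the uncertainty relation.

Calculate the product ΔEΔt:
ΔE = 3.272 eV = 5.242e-19 J
ΔEΔt = (5.242e-19 J) × (6.891e-17 s)
ΔEΔt = 3.613e-35 J·s

Compare to the minimum allowed value ℏ/2:
ℏ/2 = 5.273e-35 J·s

Since ΔEΔt = 3.613e-35 J·s < 5.273e-35 J·s = ℏ/2,
this violates the uncertainty relation.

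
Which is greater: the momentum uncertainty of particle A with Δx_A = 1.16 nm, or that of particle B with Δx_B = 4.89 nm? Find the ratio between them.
Particle A has the larger minimum momentum uncertainty, by a factor of 4.22.

For each particle, the minimum momentum uncertainty is Δp_min = ℏ/(2Δx):

Particle A: Δp_A = ℏ/(2×1.160e-09 m) = 4.546e-26 kg·m/s
Particle B: Δp_B = ℏ/(2×4.890e-09 m) = 1.078e-26 kg·m/s

Ratio: Δp_A/Δp_B = 4.22

Since Δp_min ∝ 1/Δx, the particle with smaller position uncertainty (A) has larger momentum uncertainty.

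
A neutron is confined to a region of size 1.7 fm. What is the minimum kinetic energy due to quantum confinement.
1.792 MeV

Using the uncertainty principle:

1. Position uncertainty: Δx ≈ 1.700e-15 m
2. Minimum momentum uncertainty: Δp = ℏ/(2Δx) = 3.102e-20 kg·m/s
3. Minimum kinetic energy:
   KE = (Δp)²/(2m) = (3.102e-20)²/(2 × 1.675e-27 kg)
   KE = 2.872e-13 J = 1.792 MeV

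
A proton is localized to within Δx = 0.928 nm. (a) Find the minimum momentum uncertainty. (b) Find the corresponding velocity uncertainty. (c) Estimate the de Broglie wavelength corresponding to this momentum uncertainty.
(a) Δp_min = 5.682 × 10^-26 kg·m/s
(b) Δv_min = 33.970 m/s
(c) λ_dB = 11.662 nm

Step-by-step:

(a) From the uncertainty principle:
Δp_min = ℏ/(2Δx) = (1.055e-34 J·s)/(2 × 9.280e-10 m) = 5.682e-26 kg·m/s

(b) The velocity uncertainty:
Δv = Δp/m = (5.682e-26 kg·m/s)/(1.673e-27 kg) = 3.397e+01 m/s = 33.970 m/s

(c) The de Broglie wavelength for this momentum:
λ = h/p = (6.626e-34 J·s)/(5.682e-26 kg·m/s) = 1.166e-08 m = 11.662 nm

Note: The de Broglie wavelength is comparable to the localization size, as expected from wave-particle duality.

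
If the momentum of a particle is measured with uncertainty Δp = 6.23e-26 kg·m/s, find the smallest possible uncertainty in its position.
846.366 pm

Using the Heisenberg uncertainty principle:
ΔxΔp ≥ ℏ/2

The minimum uncertainty in position is:
Δx_min = ℏ/(2Δp)
Δx_min = (1.055e-34 J·s) / (2 × 6.230e-26 kg·m/s)
Δx_min = 8.464e-10 m = 846.366 pm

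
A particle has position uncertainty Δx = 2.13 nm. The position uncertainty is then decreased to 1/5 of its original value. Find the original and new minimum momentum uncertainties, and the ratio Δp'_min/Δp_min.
Original Δp_min = 2.476 × 10^-26 kg·m/s; new Δp'_min = 1.238 × 10^-25 kg·m/s; ratio Δp'_min/Δp_min = 5.

From the uncertainty principle ΔxΔp ≥ ℏ/2, the minimum momentum uncertainty is Δp_min = ℏ/(2Δx).

Original (Δx = 2.13 nm = 2.130e-09 m):
Δp_min = (1.055e-34 J·s)/(2 × 2.130e-09 m) = 2.476e-26 kg·m/s

When Δx → (1/5)Δx:
Δp'_min = ℏ/(2 × (1/5)Δx) = 5 × ℏ/(2Δx) = 5 × Δp_min
Δp'_min = 5 × 2.476e-26 kg·m/s = 1.238e-25 kg·m/s

Since Δp_min ∝ 1/Δx, when Δx is decreased to 1/5 of its original value, Δp_min increases to 5 times its original value.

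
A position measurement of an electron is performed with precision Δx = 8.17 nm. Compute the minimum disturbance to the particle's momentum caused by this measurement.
6.454 × 10^-27 kg·m/s

The uncertainty principle implies that measuring position disturbs momentum:
ΔxΔp ≥ ℏ/2

When we measure position with precision Δx, we necessarily introduce a momentum uncertainty:
Δp ≥ ℏ/(2Δx)
Δp_min = (1.055e-34 J·s) / (2 × 8.170e-09 m)
Δp_min = 6.454e-27 kg·m/s

The more precisely we measure position, the greater the momentum disturbance.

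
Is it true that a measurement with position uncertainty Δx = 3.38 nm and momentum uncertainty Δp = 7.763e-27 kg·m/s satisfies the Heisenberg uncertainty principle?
No, it violates the uncertainty principle (impossible measurement).

Calculate the product ΔxΔp:
ΔxΔp = (3.380e-09 m) × (7.763e-27 kg·m/s)
ΔxΔp = 2.624e-35 J·s

Compare to the minimum allowed value ℏ/2:
ℏ/2 = 5.273e-35 J·s

Since ΔxΔp = 2.624e-35 J·s < 5.273e-35 J·s = ℏ/2,
the measurement violates the uncertainty principle.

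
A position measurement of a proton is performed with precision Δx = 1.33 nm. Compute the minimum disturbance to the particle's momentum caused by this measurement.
3.965 × 10^-26 kg·m/s

The uncertainty principle implies that measuring position disturbs momentum:
ΔxΔp ≥ ℏ/2

When we measure position with precision Δx, we necessarily introduce a momentum uncertainty:
Δp ≥ ℏ/(2Δx)
Δp_min = (1.055e-34 J·s) / (2 × 1.330e-09 m)
Δp_min = 3.965e-26 kg·m/s

The more precisely we measure position, the greater the momentum disturbance.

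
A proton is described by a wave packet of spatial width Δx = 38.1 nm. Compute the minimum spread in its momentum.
1.384 × 10^-27 kg·m/s

For a wave packet, the spatial width Δx and momentum spread Δp are related by the uncertainty principle:
ΔxΔp ≥ ℏ/2

The minimum momentum spread is:
Δp_min = ℏ/(2Δx)
Δp_min = (1.055e-34 J·s) / (2 × 3.810e-08 m)
Δp_min = 1.384e-27 kg·m/s

A wave packet cannot have both a well-defined position and well-defined momentum.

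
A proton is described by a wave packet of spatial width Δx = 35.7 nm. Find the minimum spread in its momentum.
1.477 × 10^-27 kg·m/s

For a wave packet, the spatial width Δx and momentum spread Δp are related by the uncertainty principle:
ΔxΔp ≥ ℏ/2

The minimum momentum spread is:
Δp_min = ℏ/(2Δx)
Δp_min = (1.055e-34 J·s) / (2 × 3.570e-08 m)
Δp_min = 1.477e-27 kg·m/s

A wave packet cannot have both a well-defined position and well-defined momentum.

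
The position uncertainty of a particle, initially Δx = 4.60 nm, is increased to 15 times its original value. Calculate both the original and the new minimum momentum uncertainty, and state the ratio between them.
Original Δp_min = 1.146 × 10^-26 kg·m/s; new Δp'_min = 7.642 × 10^-28 kg·m/s; ratio Δp'_min/Δp_min = 1/15.

From the uncertainty principle ΔxΔp ≥ ℏ/2, the minimum momentum uncertainty is Δp_min = ℏ/(2Δx).

Original (Δx = 4.60 nm = 4.600e-09 m):
Δp_min = (1.055e-34 J·s)/(2 × 4.600e-09 m) = 1.146e-26 kg·m/s

When Δx → 15Δx:
Δp'_min = ℏ/(2 × 15Δx) = (1/15) × ℏ/(2Δx) = (1/15) × Δp_min
Δp'_min = 1/15 × 1.146e-26 kg·m/s = 7.642e-28 kg·m/s

Since Δp_min ∝ 1/Δx, when Δx is increased to 15 times its original value, Δp_min decreases to 1/15 of its original value.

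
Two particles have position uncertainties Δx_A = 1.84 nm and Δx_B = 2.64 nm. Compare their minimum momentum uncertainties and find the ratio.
Particle A has the larger minimum momentum uncertainty, by a factor of 1.43.

For each particle, the minimum momentum uncertainty is Δp_min = ℏ/(2Δx):

Particle A: Δp_A = ℏ/(2×1.840e-09 m) = 2.866e-26 kg·m/s
Particle B: Δp_B = ℏ/(2×2.640e-09 m) = 1.997e-26 kg·m/s

Ratio: Δp_A/Δp_B = 1.43

Since Δp_min ∝ 1/Δx, the particle with smaller position uncertainty (A) has larger momentum uncertainty.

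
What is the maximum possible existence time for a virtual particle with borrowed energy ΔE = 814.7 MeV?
4.040 × 10^-25 s

Using the energy-time uncertainty principle:
ΔEΔt ≥ ℏ/2

For a virtual particle borrowing energy ΔE, the maximum lifetime is:
Δt_max = ℏ/(2ΔE)

Converting energy:
ΔE = 814.7 MeV = 1.305e-10 J

Δt_max = (1.055e-34 J·s) / (2 × 1.305e-10 J)
Δt_max = 4.040e-25 s = 4.040 × 10^-25 s

Virtual particles with higher borrowed energy exist for shorter times.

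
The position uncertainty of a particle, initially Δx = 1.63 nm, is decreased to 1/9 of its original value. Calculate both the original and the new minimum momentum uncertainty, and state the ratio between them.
Original Δp_min = 3.235 × 10^-26 kg·m/s; new Δp'_min = 2.911 × 10^-25 kg·m/s; ratio Δp'_min/Δp_min = 9.

From the uncertainty principle ΔxΔp ≥ ℏ/2, the minimum momentum uncertainty is Δp_min = ℏ/(2Δx).

Original (Δx = 1.63 nm = 1.630e-09 m):
Δp_min = (1.055e-34 J·s)/(2 × 1.630e-09 m) = 3.235e-26 kg·m/s

When Δx → (1/9)Δx:
Δp'_min = ℏ/(2 × (1/9)Δx) = 9 × ℏ/(2Δx) = 9 × Δp_min
Δp'_min = 9 × 3.235e-26 kg·m/s = 2.911e-25 kg·m/s

Since Δp_min ∝ 1/Δx, when Δx is decreased to 1/9 of its original value, Δp_min increases to 9 times its original value.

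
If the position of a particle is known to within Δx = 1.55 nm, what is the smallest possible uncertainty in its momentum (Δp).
3.402 × 10^-26 kg·m/s

Using the Heisenberg uncertainty principle:
ΔxΔp ≥ ℏ/2

The minimum uncertainty in momentum is:
Δp_min = ℏ/(2Δx)
Δp_min = (1.055e-34 J·s) / (2 × 1.550e-09 m)
Δp_min = 3.402e-26 kg·m/s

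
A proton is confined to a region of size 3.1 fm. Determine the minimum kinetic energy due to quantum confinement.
539.797 keV

Using the uncertainty principle:

1. Position uncertainty: Δx ≈ 3.100e-15 m
2. Minimum momentum uncertainty: Δp = ℏ/(2Δx) = 1.701e-20 kg·m/s
3. Minimum kinetic energy:
   KE = (Δp)²/(2m) = (1.701e-20)²/(2 × 1.673e-27 kg)
   KE = 8.649e-14 J = 539.797 keV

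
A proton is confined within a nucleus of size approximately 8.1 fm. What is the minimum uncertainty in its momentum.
6.510 × 10^-21 kg·m/s

Using the Heisenberg uncertainty principle:
ΔxΔp ≥ ℏ/2

With Δx ≈ L = 8.100e-15 m (the confinement size):
Δp_min = ℏ/(2Δx)
Δp_min = (1.055e-34 J·s) / (2 × 8.100e-15 m)
Δp_min = 6.510e-21 kg·m/s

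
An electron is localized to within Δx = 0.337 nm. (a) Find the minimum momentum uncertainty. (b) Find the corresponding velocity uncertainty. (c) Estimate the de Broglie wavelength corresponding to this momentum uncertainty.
(a) Δp_min = 1.565 × 10^-25 kg·m/s
(b) Δv_min = 171.762 km/s
(c) λ_dB = 4.235 nm

Step-by-step:

(a) From the uncertainty principle:
Δp_min = ℏ/(2Δx) = (1.055e-34 J·s)/(2 × 3.370e-10 m) = 1.565e-25 kg·m/s

(b) The velocity uncertainty:
Δv = Δp/m = (1.565e-25 kg·m/s)/(9.109e-31 kg) = 1.718e+05 m/s = 171.762 km/s

(c) The de Broglie wavelength for this momentum:
λ = h/p = (6.626e-34 J·s)/(1.565e-25 kg·m/s) = 4.235e-09 m = 4.235 nm

Note: The de Broglie wavelength is comparable to the localization size, as expected from wave-particle duality.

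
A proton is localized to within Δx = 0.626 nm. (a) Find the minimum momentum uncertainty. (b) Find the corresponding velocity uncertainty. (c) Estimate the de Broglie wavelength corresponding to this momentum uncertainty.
(a) Δp_min = 8.423 × 10^-26 kg·m/s
(b) Δv_min = 50.359 m/s
(c) λ_dB = 7.867 nm

Step-by-step:

(a) From the uncertainty principle:
Δp_min = ℏ/(2Δx) = (1.055e-34 J·s)/(2 × 6.260e-10 m) = 8.423e-26 kg·m/s

(b) The velocity uncertainty:
Δv = Δp/m = (8.423e-26 kg·m/s)/(1.673e-27 kg) = 5.036e+01 m/s = 50.359 m/s

(c) The de Broglie wavelength for this momentum:
λ = h/p = (6.626e-34 J·s)/(8.423e-26 kg·m/s) = 7.867e-09 m = 7.867 nm

Note: The de Broglie wavelength is comparable to the localization size, as expected from wave-particle duality.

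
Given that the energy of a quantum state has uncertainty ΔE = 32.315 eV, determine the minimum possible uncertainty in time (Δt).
10.184 as

Using the energy-time uncertainty principle:
ΔEΔt ≥ ℏ/2

The minimum uncertainty in time is:
Δt_min = ℏ/(2ΔE)
Δt_min = (1.055e-34 J·s) / (2 × 5.177e-18 J)
Δt_min = 1.018e-17 s = 10.184 as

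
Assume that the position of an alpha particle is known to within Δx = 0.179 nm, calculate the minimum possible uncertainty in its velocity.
44.332 m/s

Using the Heisenberg uncertainty principle and Δp = mΔv:
ΔxΔp ≥ ℏ/2
Δx(mΔv) ≥ ℏ/2

The minimum uncertainty in velocity is:
Δv_min = ℏ/(2mΔx)
Δv_min = (1.055e-34 J·s) / (2 × 6.645e-27 kg × 1.790e-10 m)
Δv_min = 4.433e+01 m/s = 44.332 m/s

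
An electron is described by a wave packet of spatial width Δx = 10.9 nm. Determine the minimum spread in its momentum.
4.837 × 10^-27 kg·m/s

For a wave packet, the spatial width Δx and momentum spread Δp are related by the uncertainty principle:
ΔxΔp ≥ ℏ/2

The minimum momentum spread is:
Δp_min = ℏ/(2Δx)
Δp_min = (1.055e-34 J·s) / (2 × 1.090e-08 m)
Δp_min = 4.837e-27 kg·m/s

A wave packet cannot have both a well-defined position and well-defined momentum.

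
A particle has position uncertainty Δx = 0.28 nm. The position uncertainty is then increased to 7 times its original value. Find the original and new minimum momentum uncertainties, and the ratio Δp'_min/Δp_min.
Original Δp_min = 1.883 × 10^-25 kg·m/s; new Δp'_min = 2.690 × 10^-26 kg·m/s; ratio Δp'_min/Δp_min = 1/7.

From the uncertainty principle ΔxΔp ≥ ℏ/2, the minimum momentum uncertainty is Δp_min = ℏ/(2Δx).

Original (Δx = 0.28 nm = 2.800e-10 m):
Δp_min = (1.055e-34 J·s)/(2 × 2.800e-10 m) = 1.883e-25 kg·m/s

When Δx → 7Δx:
Δp'_min = ℏ/(2 × 7Δx) = (1/7) × ℏ/(2Δx) = (1/7) × Δp_min
Δp'_min = 1/7 × 1.883e-25 kg·m/s = 2.690e-26 kg·m/s

Since Δp_min ∝ 1/Δx, when Δx is increased to 7 times its original value, Δp_min decreases to 1/7 of its original value.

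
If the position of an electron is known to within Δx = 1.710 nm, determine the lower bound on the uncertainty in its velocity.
33.850 km/s

Using the Heisenberg uncertainty principle and Δp = mΔv:
ΔxΔp ≥ ℏ/2
Δx(mΔv) ≥ ℏ/2

The minimum uncertainty in velocity is:
Δv_min = ℏ/(2mΔx)
Δv_min = (1.055e-34 J·s) / (2 × 9.109e-31 kg × 1.710e-09 m)
Δv_min = 3.385e+04 m/s = 33.850 km/s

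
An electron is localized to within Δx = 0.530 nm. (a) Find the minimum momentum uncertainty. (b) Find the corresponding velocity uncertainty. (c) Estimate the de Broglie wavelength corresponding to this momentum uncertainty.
(a) Δp_min = 9.949 × 10^-26 kg·m/s
(b) Δv_min = 109.215 km/s
(c) λ_dB = 6.660 nm

Step-by-step:

(a) From the uncertainty principle:
Δp_min = ℏ/(2Δx) = (1.055e-34 J·s)/(2 × 5.300e-10 m) = 9.949e-26 kg·m/s

(b) The velocity uncertainty:
Δv = Δp/m = (9.949e-26 kg·m/s)/(9.109e-31 kg) = 1.092e+05 m/s = 109.215 km/s

(c) The de Broglie wavelength for this momentum:
λ = h/p = (6.626e-34 J·s)/(9.949e-26 kg·m/s) = 6.660e-09 m = 6.660 nm

Note: The de Broglie wavelength is comparable to the localization size, as expected from wave-particle duality.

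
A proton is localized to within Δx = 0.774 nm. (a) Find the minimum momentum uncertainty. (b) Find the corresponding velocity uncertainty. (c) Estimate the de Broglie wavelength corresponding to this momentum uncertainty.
(a) Δp_min = 6.812 × 10^-26 kg·m/s
(b) Δv_min = 40.729 m/s
(c) λ_dB = 9.726 nm

Step-by-step:

(a) From the uncertainty principle:
Δp_min = ℏ/(2Δx) = (1.055e-34 J·s)/(2 × 7.740e-10 m) = 6.812e-26 kg·m/s

(b) The velocity uncertainty:
Δv = Δp/m = (6.812e-26 kg·m/s)/(1.673e-27 kg) = 4.073e+01 m/s = 40.729 m/s

(c) The de Broglie wavelength for this momentum:
λ = h/p = (6.626e-34 J·s)/(6.812e-26 kg·m/s) = 9.726e-09 m = 9.726 nm

Note: The de Broglie wavelength is comparable to the localization size, as expected from wave-particle duality.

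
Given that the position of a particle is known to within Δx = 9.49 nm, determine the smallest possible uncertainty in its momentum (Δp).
5.556 × 10^-27 kg·m/s

Using the Heisenberg uncertainty principle:
ΔxΔp ≥ ℏ/2

The minimum uncertainty in momentum is:
Δp_min = ℏ/(2Δx)
Δp_min = (1.055e-34 J·s) / (2 × 9.490e-09 m)
Δp_min = 5.556e-27 kg·m/s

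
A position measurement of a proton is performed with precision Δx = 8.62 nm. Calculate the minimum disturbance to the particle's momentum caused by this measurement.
6.117 × 10^-27 kg·m/s

The uncertainty principle implies that measuring position disturbs momentum:
ΔxΔp ≥ ℏ/2

When we measure position with precision Δx, we necessarily introduce a momentum uncertainty:
Δp ≥ ℏ/(2Δx)
Δp_min = (1.055e-34 J·s) / (2 × 8.620e-09 m)
Δp_min = 6.117e-27 kg·m/s

The more precisely we measure position, the greater the momentum disturbance.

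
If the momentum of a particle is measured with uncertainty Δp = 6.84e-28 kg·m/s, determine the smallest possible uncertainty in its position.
77.089 nm

Using the Heisenberg uncertainty principle:
ΔxΔp ≥ ℏ/2

The minimum uncertainty in position is:
Δx_min = ℏ/(2Δp)
Δx_min = (1.055e-34 J·s) / (2 × 6.840e-28 kg·m/s)
Δx_min = 7.709e-08 m = 77.089 nm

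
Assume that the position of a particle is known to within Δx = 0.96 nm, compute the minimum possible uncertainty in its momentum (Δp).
5.493 × 10^-26 kg·m/s

Using the Heisenberg uncertainty principle:
ΔxΔp ≥ ℏ/2

The minimum uncertainty in momentum is:
Δp_min = ℏ/(2Δx)
Δp_min = (1.055e-34 J·s) / (2 × 9.600e-10 m)
Δp_min = 5.493e-26 kg·m/s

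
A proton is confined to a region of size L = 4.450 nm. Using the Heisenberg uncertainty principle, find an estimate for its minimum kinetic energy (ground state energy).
261.959 neV

Using the uncertainty principle to estimate ground state energy:

1. The position uncertainty is approximately the confinement size:
   Δx ≈ L = 4.450e-09 m

2. From ΔxΔp ≥ ℏ/2, the minimum momentum uncertainty is:
   Δp ≈ ℏ/(2L) = 1.185e-26 kg·m/s

3. The kinetic energy is approximately:
   KE ≈ (Δp)²/(2m) = (1.185e-26)²/(2 × 1.673e-27 kg)
   KE ≈ 4.197e-26 J = 261.959 neV

This is an order-of-magnitude estimate of the ground state energy.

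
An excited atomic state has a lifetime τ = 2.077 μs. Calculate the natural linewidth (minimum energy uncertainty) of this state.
158.453 peV

Using the energy-time uncertainty principle:
ΔEΔt ≥ ℏ/2

The lifetime τ represents the time uncertainty Δt.
The natural linewidth (minimum energy uncertainty) is:

ΔE = ℏ/(2τ)
ΔE = (1.055e-34 J·s) / (2 × 2.077e-06 s)
ΔE = 2.539e-29 J = 158.453 peV

This natural linewidth limits the precision of spectroscopic measurements.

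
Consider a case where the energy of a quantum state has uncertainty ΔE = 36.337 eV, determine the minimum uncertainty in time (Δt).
9.057 as

Using the energy-time uncertainty principle:
ΔEΔt ≥ ℏ/2

The minimum uncertainty in time is:
Δt_min = ℏ/(2ΔE)
Δt_min = (1.055e-34 J·s) / (2 × 5.822e-18 J)
Δt_min = 9.057e-18 s = 9.057 as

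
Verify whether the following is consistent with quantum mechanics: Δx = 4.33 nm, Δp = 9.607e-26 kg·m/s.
Yes, it satisfies the uncertainty principle.

Calculate the product ΔxΔp:
ΔxΔp = (4.330e-09 m) × (9.607e-26 kg·m/s)
ΔxΔp = 4.160e-34 J·s

Compare to the minimum allowed value ℏ/2:
ℏ/2 = 5.273e-35 J·s

Since ΔxΔp = 4.160e-34 J·s ≥ 5.273e-35 J·s = ℏ/2,
the measurement satisfies the uncertainty principle.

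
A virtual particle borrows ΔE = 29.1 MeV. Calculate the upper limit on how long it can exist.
11.309 ys

Using the energy-time uncertainty principle:
ΔEΔt ≥ ℏ/2

For a virtual particle borrowing energy ΔE, the maximum lifetime is:
Δt_max = ℏ/(2ΔE)

Converting energy:
ΔE = 29.1 MeV = 4.662e-12 J

Δt_max = (1.055e-34 J·s) / (2 × 4.662e-12 J)
Δt_max = 1.131e-23 s = 11.309 ys

Virtual particles with higher borrowed energy exist for shorter times.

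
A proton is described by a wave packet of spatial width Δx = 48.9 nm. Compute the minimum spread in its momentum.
1.078 × 10^-27 kg·m/s

For a wave packet, the spatial width Δx and momentum spread Δp are related by the uncertainty principle:
ΔxΔp ≥ ℏ/2

The minimum momentum spread is:
Δp_min = ℏ/(2Δx)
Δp_min = (1.055e-34 J·s) / (2 × 4.890e-08 m)
Δp_min = 1.078e-27 kg·m/s

A wave packet cannot have both a well-defined position and well-defined momentum.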